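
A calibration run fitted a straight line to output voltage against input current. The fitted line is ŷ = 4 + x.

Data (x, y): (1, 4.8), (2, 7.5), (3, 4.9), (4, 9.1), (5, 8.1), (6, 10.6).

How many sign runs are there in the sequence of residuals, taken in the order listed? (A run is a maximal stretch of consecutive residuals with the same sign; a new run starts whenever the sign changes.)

6 runs

x=1: ŷ = 4 + 1 = 5; r = 4.8 − 5 = -0.2
x=2: ŷ = 4 + 2 = 6; r = 7.5 − 6 = 1.5
x=3: ŷ = 4 + 3 = 7; r = 4.9 − 7 = -2.1
x=4: ŷ = 4 + 4 = 8; r = 9.1 − 8 = 1.1
x=5: ŷ = 4 + 5 = 9; r = 8.1 − 9 = -0.9
x=6: ŷ = 4 + 6 = 10; r = 10.6 − 10 = 0.6
Signs: − + − + − +
Runs: −×1, +×1, −×1, +×1, −×1, +×1 → 6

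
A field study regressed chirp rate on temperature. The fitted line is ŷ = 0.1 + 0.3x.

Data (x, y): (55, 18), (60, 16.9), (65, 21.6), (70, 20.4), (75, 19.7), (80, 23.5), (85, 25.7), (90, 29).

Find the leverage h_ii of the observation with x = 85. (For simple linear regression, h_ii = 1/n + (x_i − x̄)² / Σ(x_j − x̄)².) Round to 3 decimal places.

h = 0.274

x̄ = (55 + 60 + 65 + 70 + 75 + 80 + 85 + 90)/8 = 72.5
Σ(x − x̄)² = 306.25 + 156.25 + 56.25 + 6.25 + 6.25 + 56.25 + 156.25 + 306.25 = 1050
h = 1/8 + (12.5)²/1050 = 0.125 + 0.14881 = 0.274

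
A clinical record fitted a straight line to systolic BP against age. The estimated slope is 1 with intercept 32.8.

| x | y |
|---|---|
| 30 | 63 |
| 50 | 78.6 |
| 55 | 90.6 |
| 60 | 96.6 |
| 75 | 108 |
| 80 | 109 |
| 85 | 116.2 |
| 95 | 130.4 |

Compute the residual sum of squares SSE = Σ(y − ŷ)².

x=30: ŷ = 32.8 + 30 = 62.8; r = 63 − 62.8 = 0.2
x=50: ŷ = 32.8 + 50 = 82.8; r = 78.6 − 82.8 = -4.2
x=55: ŷ = 32.8 + 55 = 87.8; r = 90.6 − 87.8 = 2.8
x=60: ŷ = 32.8 + 60 = 92.8; r = 96.6 − 92.8 = 3.8
x=75: ŷ = 32.8 + 75 = 107.8; r = 108 − 107.8 = 0.2
x=80: ŷ = 32.8 + 80 = 112.8; r = 109 − 112.8 = -3.8
x=85: ŷ = 32.8 + 85 = 117.8; r = 116.2 − 117.8 = -1.6
x=95: ŷ = 32.8 + 95 = 127.8; r = 130.4 − 127.8 = 2.6
SSE = 0.04 + 17.64 + 7.84 + 14.44 + 0.04 + 14.44 + 2.56 + 6.76 = 63.76

SSE = 63.76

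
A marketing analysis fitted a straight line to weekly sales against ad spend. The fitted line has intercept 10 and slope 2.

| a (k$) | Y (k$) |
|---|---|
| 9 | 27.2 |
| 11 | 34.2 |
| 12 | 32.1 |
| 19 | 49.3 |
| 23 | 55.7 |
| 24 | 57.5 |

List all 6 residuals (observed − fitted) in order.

a=9: Ŷ = 10 + 2·9 = 28; r = 27.2 − 28 = -0.8
a=11: Ŷ = 10 + 2·11 = 32; r = 34.2 − 32 = 2.2
a=12: Ŷ = 10 + 2·12 = 34; r = 32.1 − 34 = -1.9
a=19: Ŷ = 10 + 2·19 = 48; r = 49.3 − 48 = 1.3
a=23: Ŷ = 10 + 2·23 = 56; r = 55.7 − 56 = -0.3
a=24: Ŷ = 10 + 2·24 = 58; r = 57.5 − 58 = -0.5

-0.8, 2.2, -1.9, 1.3, -0.3, -0.5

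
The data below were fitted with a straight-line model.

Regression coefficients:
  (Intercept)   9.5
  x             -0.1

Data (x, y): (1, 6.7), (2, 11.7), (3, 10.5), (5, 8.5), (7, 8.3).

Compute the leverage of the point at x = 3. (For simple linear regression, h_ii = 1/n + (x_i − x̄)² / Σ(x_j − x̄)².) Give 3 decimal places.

x̄ = (1 + 2 + 3 + 5 + 7)/5 = 3.6
Σ(x − x̄)² = 6.76 + 2.56 + 0.36 + 1.96 + 11.56 = 23.2
h = 1/5 + (-0.6)²/23.2 = 0.2 + 0.0155172 = 0.216

h = 0.216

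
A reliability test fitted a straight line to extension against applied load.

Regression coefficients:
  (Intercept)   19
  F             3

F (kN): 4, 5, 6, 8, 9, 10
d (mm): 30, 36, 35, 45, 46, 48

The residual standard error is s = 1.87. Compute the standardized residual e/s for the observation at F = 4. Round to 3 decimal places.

d̂ = 19 + 3·4 = 31
e = 30 − 31 = -1
e/s = -1 / 1.87 = -0.535

-0.535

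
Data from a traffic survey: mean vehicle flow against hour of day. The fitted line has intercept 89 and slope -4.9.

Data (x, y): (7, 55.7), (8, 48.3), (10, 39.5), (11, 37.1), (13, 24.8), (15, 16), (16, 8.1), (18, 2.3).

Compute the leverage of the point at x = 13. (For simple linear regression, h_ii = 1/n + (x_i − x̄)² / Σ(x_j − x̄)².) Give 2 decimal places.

h = 0.13

x̄ = (7 + 8 + 10 + 11 + 13 + 15 + 16 + 18)/8 = 12.25
Σ(x − x̄)² = 27.5625 + 18.0625 + 5.0625 + 1.5625 + 0.5625 + 7.5625 + 14.0625 + 33.0625 = 107.5
h = 1/8 + (0.75)²/107.5 = 0.125 + 0.00523256 = 0.13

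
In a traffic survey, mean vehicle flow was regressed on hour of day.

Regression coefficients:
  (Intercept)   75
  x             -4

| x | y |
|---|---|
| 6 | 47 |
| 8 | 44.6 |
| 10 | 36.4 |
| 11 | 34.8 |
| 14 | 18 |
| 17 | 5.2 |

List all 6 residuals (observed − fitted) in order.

x=6: ŷ = 75 − 4·6 = 51; r = 47 − 51 = -4
x=8: ŷ = 75 − 4·8 = 43; r = 44.6 − 43 = 1.6
x=10: ŷ = 75 − 4·10 = 35; r = 36.4 − 35 = 1.4
x=11: ŷ = 75 − 4·11 = 31; r = 34.8 − 31 = 3.8
x=14: ŷ = 75 − 4·14 = 19; r = 18 − 19 = -1
x=17: ŷ = 75 − 4·17 = 7; r = 5.2 − 7 = -1.8

-4, 1.6, 1.4, 3.8, -1, -1.8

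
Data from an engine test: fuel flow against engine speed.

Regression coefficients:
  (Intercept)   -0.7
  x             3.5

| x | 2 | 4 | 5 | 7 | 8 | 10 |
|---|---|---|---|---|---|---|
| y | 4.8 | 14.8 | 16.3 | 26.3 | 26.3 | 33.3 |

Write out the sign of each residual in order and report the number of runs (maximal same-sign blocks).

x=2: ŷ = -0.7 + 3.5·2 = 6.3; e = 4.8 − 6.3 = -1.5
x=4: ŷ = -0.7 + 3.5·4 = 13.3; e = 14.8 − 13.3 = 1.5
x=5: ŷ = -0.7 + 3.5·5 = 16.8; e = 16.3 − 16.8 = -0.5
x=7: ŷ = -0.7 + 3.5·7 = 23.8; e = 26.3 − 23.8 = 2.5
x=8: ŷ = -0.7 + 3.5·8 = 27.3; e = 26.3 − 27.3 = -1
x=10: ŷ = -0.7 + 3.5·10 = 34.3; e = 33.3 − 34.3 = -1
Signs: − + − + − −
Runs: −×1, +×1, −×1, +×1, −×2 → 5

5 runs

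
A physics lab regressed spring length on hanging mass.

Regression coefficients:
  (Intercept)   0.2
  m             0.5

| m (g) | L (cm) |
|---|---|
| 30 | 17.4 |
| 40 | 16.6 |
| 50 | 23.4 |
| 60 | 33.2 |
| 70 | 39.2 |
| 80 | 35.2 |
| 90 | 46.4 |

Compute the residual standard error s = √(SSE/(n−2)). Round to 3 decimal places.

s = 3.807

m=30: L̂ = 0.2 + 0.5·30 = 15.2; e = 17.4 − 15.2 = 2.2
m=40: L̂ = 0.2 + 0.5·40 = 20.2; e = 16.6 − 20.2 = -3.6
m=50: L̂ = 0.2 + 0.5·50 = 25.2; e = 23.4 − 25.2 = -1.8
m=60: L̂ = 0.2 + 0.5·60 = 30.2; e = 33.2 − 30.2 = 3
m=70: L̂ = 0.2 + 0.5·70 = 35.2; e = 39.2 − 35.2 = 4
m=80: L̂ = 0.2 + 0.5·80 = 40.2; e = 35.2 − 40.2 = -5
m=90: L̂ = 0.2 + 0.5·90 = 45.2; e = 46.4 − 45.2 = 1.2
SSE = 4.84 + 12.96 + 3.24 + 9 + 16 + 25 + 1.44 = 72.48
s = √(72.48/5) = √14.496 ≈ 3.807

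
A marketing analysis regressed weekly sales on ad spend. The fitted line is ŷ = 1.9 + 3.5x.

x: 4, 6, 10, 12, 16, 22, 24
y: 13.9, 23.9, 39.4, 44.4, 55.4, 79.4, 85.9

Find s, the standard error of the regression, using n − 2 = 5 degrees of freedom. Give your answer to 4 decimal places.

s = 1.8974

x=4: ŷ = 1.9 + 3.5·4 = 15.9; e = 13.9 − 15.9 = -2
x=6: ŷ = 1.9 + 3.5·6 = 22.9; e = 23.9 − 22.9 = 1
x=10: ŷ = 1.9 + 3.5·10 = 36.9; e = 39.4 − 36.9 = 2.5
x=12: ŷ = 1.9 + 3.5·12 = 43.9; e = 44.4 − 43.9 = 0.5
x=16: ŷ = 1.9 + 3.5·16 = 57.9; e = 55.4 − 57.9 = -2.5
x=22: ŷ = 1.9 + 3.5·22 = 78.9; e = 79.4 − 78.9 = 0.5
x=24: ŷ = 1.9 + 3.5·24 = 85.9; e = 85.9 − 85.9 = 0
SSE = 4 + 1 + 6.25 + 0.25 + 6.25 + 0.25 + 0 = 18
s = √(18/5) = √3.6 ≈ 1.8974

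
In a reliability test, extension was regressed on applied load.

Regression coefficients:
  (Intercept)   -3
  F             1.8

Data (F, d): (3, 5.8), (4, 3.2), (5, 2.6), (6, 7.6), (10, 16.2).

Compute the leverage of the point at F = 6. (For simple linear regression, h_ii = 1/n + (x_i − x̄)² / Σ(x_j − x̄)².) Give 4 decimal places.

F̄ = (3 + 4 + 5 + 6 + 10)/5 = 5.6
Σ(F − F̄)² = 6.76 + 2.56 + 0.36 + 0.16 + 19.36 = 29.2
h = 1/5 + (0.4)²/29.2 = 0.2 + 0.00547945 = 0.2055

h = 0.2055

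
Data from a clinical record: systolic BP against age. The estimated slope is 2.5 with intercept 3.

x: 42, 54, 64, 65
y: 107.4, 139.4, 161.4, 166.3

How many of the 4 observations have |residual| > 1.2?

2

x=42: ŷ = 3 + 2.5·42 = 108; e = 107.4 − 108 = -0.6
x=54: ŷ = 3 + 2.5·54 = 138; e = 139.4 − 138 = 1.4
x=64: ŷ = 3 + 2.5·64 = 163; e = 161.4 − 163 = -1.6
x=65: ŷ = 3 + 2.5·65 = 165.5; e = 166.3 − 165.5 = 0.8
|e| > 1.2: x=54 (|e|=1.4), x=64 (|e|=1.6) → 2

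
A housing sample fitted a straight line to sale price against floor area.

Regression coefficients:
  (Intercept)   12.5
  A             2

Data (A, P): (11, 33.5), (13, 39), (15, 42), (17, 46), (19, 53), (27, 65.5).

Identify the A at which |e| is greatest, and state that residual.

A=11: ŷ = 12.5 + 2·11 = 34.5; e = 33.5 − 34.5 = -1
A=13: ŷ = 12.5 + 2·13 = 38.5; e = 39 − 38.5 = 0.5
A=15: ŷ = 12.5 + 2·15 = 42.5; e = 42 − 42.5 = -0.5
A=17: ŷ = 12.5 + 2·17 = 46.5; e = 46 − 46.5 = -0.5
A=19: ŷ = 12.5 + 2·19 = 50.5; e = 53 − 50.5 = 2.5
A=27: ŷ = 12.5 + 2·27 = 66.5; e = 65.5 − 66.5 = -1
Largest |e| is 2.5 at A = 19, residual 2.5.

A = 19, e = 2.5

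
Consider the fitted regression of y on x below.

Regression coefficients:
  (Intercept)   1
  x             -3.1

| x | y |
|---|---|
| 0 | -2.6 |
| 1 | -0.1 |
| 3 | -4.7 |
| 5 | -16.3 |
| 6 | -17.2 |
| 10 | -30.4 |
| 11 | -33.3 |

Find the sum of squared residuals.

x=0: ŷ = 1 − 3.1·0 = 1; e = -2.6 − 1 = -3.6
x=1: ŷ = 1 − 3.1·1 = -2.1; e = -0.1 − (-2.1) = 2
x=3: ŷ = 1 − 3.1·3 = -8.3; e = -4.7 − (-8.3) = 3.6
x=5: ŷ = 1 − 3.1·5 = -14.5; e = -16.3 − (-14.5) = -1.8
x=6: ŷ = 1 − 3.1·6 = -17.6; e = -17.2 − (-17.6) = 0.4
x=10: ŷ = 1 − 3.1·10 = -30; e = -30.4 − (-30) = -0.4
x=11: ŷ = 1 − 3.1·11 = -33.1; e = -33.3 − (-33.1) = -0.2
SSE = 12.96 + 4 + 12.96 + 3.24 + 0.16 + 0.16 + 0.04 = 33.52

SSE = 33.52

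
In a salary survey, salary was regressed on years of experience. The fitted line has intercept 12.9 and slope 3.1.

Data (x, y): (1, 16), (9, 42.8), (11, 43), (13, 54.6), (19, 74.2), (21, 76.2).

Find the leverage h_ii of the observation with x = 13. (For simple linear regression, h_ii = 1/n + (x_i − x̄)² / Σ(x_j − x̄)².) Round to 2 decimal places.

x̄ = (1 + 9 + 11 + 13 + 19 + 21)/6 = 12.3333
Σ(x − x̄)² = 128.444 + 11.1111 + 1.77778 + 0.444444 + 44.4444 + 75.1111 = 261.333
h = 1/6 + (0.666667)²/261.333 = 0.166667 + 0.00170068 = 0.17

h = 0.17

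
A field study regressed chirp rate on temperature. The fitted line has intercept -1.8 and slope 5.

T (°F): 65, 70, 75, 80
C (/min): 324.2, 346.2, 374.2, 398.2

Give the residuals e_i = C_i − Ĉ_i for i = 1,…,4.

1, -2, 1, 0

T=65: Ĉ = -1.8 + 5·65 = 323.2; e = 324.2 − 323.2 = 1
T=70: Ĉ = -1.8 + 5·70 = 348.2; e = 346.2 − 348.2 = -2
T=75: Ĉ = -1.8 + 5·75 = 373.2; e = 374.2 − 373.2 = 1
T=80: Ĉ = -1.8 + 5·80 = 398.2; e = 398.2 − 398.2 = 0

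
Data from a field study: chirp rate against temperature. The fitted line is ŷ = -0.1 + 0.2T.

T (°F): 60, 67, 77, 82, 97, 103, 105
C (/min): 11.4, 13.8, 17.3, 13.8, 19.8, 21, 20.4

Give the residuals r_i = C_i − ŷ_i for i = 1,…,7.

-0.5, 0.5, 2, -2.5, 0.5, 0.5, -0.5

T=60: ŷ = -0.1 + 0.2·60 = 11.9; r = 11.4 − 11.9 = -0.5
T=67: ŷ = -0.1 + 0.2·67 = 13.3; r = 13.8 − 13.3 = 0.5
T=77: ŷ = -0.1 + 0.2·77 = 15.3; r = 17.3 − 15.3 = 2
T=82: ŷ = -0.1 + 0.2·82 = 16.3; r = 13.8 − 16.3 = -2.5
T=97: ŷ = -0.1 + 0.2·97 = 19.3; r = 19.8 − 19.3 = 0.5
T=103: ŷ = -0.1 + 0.2·103 = 20.5; r = 21 − 20.5 = 0.5
T=105: ŷ = -0.1 + 0.2·105 = 20.9; r = 20.4 − 20.9 = -0.5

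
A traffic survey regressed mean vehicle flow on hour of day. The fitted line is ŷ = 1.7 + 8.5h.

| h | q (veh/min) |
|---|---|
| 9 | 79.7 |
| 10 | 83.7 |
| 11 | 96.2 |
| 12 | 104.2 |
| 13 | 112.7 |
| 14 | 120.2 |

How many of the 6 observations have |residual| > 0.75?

3

h=9: ŷ = 1.7 + 8.5·9 = 78.2; e = 79.7 − 78.2 = 1.5
h=10: ŷ = 1.7 + 8.5·10 = 86.7; e = 83.7 − 86.7 = -3
h=11: ŷ = 1.7 + 8.5·11 = 95.2; e = 96.2 − 95.2 = 1
h=12: ŷ = 1.7 + 8.5·12 = 103.7; e = 104.2 − 103.7 = 0.5
h=13: ŷ = 1.7 + 8.5·13 = 112.2; e = 112.7 − 112.2 = 0.5
h=14: ŷ = 1.7 + 8.5·14 = 120.7; e = 120.2 − 120.7 = -0.5
|e| > 0.75: h=9 (|e|=1.5), h=10 (|e|=3), h=11 (|e|=1) → 3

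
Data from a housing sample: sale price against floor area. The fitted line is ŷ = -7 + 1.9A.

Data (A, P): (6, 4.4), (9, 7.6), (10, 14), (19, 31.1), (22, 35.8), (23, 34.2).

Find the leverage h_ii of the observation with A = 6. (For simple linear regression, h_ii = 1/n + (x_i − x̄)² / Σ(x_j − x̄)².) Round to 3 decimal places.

h = 0.455

Ā = (6 + 9 + 10 + 19 + 22 + 23)/6 = 14.8333
Σ(A − Ā)² = 78.0278 + 34.0278 + 23.3611 + 17.3611 + 51.3611 + 66.6944 = 270.833
h = 1/6 + (-8.83333)²/270.833 = 0.166667 + 0.288103 = 0.455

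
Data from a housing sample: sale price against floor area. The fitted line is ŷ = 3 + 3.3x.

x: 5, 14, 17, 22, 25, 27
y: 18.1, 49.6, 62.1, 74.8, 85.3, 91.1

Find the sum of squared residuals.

SSE = 12.8

x=5: ŷ = 3 + 3.3·5 = 19.5; e = 18.1 − 19.5 = -1.4
x=14: ŷ = 3 + 3.3·14 = 49.2; e = 49.6 − 49.2 = 0.4
x=17: ŷ = 3 + 3.3·17 = 59.1; e = 62.1 − 59.1 = 3
x=22: ŷ = 3 + 3.3·22 = 75.6; e = 74.8 − 75.6 = -0.8
x=25: ŷ = 3 + 3.3·25 = 85.5; e = 85.3 − 85.5 = -0.2
x=27: ŷ = 3 + 3.3·27 = 92.1; e = 91.1 − 92.1 = -1
SSE = 1.96 + 0.16 + 9 + 0.64 + 0.04 + 1 = 12.8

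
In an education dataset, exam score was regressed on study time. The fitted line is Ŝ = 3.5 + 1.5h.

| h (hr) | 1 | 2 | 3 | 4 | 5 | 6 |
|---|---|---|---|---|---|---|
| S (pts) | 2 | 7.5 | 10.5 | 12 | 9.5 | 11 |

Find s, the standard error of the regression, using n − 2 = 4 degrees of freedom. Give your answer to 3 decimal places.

s = 2.598

h=1: Ŝ = 3.5 + 1.5·1 = 5; e = 2 − 5 = -3
h=2: Ŝ = 3.5 + 1.5·2 = 6.5; e = 7.5 − 6.5 = 1
h=3: Ŝ = 3.5 + 1.5·3 = 8; e = 10.5 − 8 = 2.5
h=4: Ŝ = 3.5 + 1.5·4 = 9.5; e = 12 − 9.5 = 2.5
h=5: Ŝ = 3.5 + 1.5·5 = 11; e = 9.5 − 11 = -1.5
h=6: Ŝ = 3.5 + 1.5·6 = 12.5; e = 11 − 12.5 = -1.5
SSE = 9 + 1 + 6.25 + 6.25 + 2.25 + 2.25 = 27
s = √(27/4) = √6.75 ≈ 2.598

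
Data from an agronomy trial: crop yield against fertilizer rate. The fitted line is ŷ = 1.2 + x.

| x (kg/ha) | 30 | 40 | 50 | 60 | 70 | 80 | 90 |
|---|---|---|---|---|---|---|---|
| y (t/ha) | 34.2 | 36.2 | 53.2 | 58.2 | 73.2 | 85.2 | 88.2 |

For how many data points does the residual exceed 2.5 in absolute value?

x=30: ŷ = 1.2 + 30 = 31.2; e = 34.2 − 31.2 = 3
x=40: ŷ = 1.2 + 40 = 41.2; e = 36.2 − 41.2 = -5
x=50: ŷ = 1.2 + 50 = 51.2; e = 53.2 − 51.2 = 2
x=60: ŷ = 1.2 + 60 = 61.2; e = 58.2 − 61.2 = -3
x=70: ŷ = 1.2 + 70 = 71.2; e = 73.2 − 71.2 = 2
x=80: ŷ = 1.2 + 80 = 81.2; e = 85.2 − 81.2 = 4
x=90: ŷ = 1.2 + 90 = 91.2; e = 88.2 − 91.2 = -3
|e| > 2.5: x=30 (|e|=3), x=40 (|e|=5), x=60 (|e|=3), x=80 (|e|=4), x=90 (|e|=3) → 5

5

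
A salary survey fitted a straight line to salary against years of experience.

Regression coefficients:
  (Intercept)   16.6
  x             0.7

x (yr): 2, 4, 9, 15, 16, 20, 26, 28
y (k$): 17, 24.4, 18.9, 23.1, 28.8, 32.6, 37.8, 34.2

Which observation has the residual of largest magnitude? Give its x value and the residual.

x=2: ŷ = 16.6 + 0.7·2 = 18; e = 17 − 18 = -1
x=4: ŷ = 16.6 + 0.7·4 = 19.4; e = 24.4 − 19.4 = 5
x=9: ŷ = 16.6 + 0.7·9 = 22.9; e = 18.9 − 22.9 = -4
x=15: ŷ = 16.6 + 0.7·15 = 27.1; e = 23.1 − 27.1 = -4
x=16: ŷ = 16.6 + 0.7·16 = 27.8; e = 28.8 − 27.8 = 1
x=20: ŷ = 16.6 + 0.7·20 = 30.6; e = 32.6 − 30.6 = 2
x=26: ŷ = 16.6 + 0.7·26 = 34.8; e = 37.8 − 34.8 = 3
x=28: ŷ = 16.6 + 0.7·28 = 36.2; e = 34.2 − 36.2 = -2
Largest |e| is 5 at x = 4, residual 5.

x = 4, e = 5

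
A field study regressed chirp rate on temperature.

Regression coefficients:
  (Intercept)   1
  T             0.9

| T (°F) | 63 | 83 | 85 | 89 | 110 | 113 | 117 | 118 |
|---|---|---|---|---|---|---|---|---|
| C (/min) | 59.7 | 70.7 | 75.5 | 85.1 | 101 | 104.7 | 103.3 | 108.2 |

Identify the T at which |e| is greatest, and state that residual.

T=63: Ĉ = 1 + 0.9·63 = 57.7; e = 59.7 − 57.7 = 2
T=83: Ĉ = 1 + 0.9·83 = 75.7; e = 70.7 − 75.7 = -5
T=85: Ĉ = 1 + 0.9·85 = 77.5; e = 75.5 − 77.5 = -2
T=89: Ĉ = 1 + 0.9·89 = 81.1; e = 85.1 − 81.1 = 4
T=110: Ĉ = 1 + 0.9·110 = 100; e = 101 − 100 = 1
T=113: Ĉ = 1 + 0.9·113 = 102.7; e = 104.7 − 102.7 = 2
T=117: Ĉ = 1 + 0.9·117 = 106.3; e = 103.3 − 106.3 = -3
T=118: Ĉ = 1 + 0.9·118 = 107.2; e = 108.2 − 107.2 = 1
Largest |e| is 5 at T = 83, residual -5.

T = 83, e = -5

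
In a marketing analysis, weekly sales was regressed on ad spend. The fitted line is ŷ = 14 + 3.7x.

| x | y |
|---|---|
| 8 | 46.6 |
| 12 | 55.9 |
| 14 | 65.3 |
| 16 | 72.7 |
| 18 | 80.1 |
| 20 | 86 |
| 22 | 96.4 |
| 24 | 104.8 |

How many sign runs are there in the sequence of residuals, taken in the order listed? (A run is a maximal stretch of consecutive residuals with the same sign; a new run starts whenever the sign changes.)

x=8: ŷ = 14 + 3.7·8 = 43.6; r = 46.6 − 43.6 = 3
x=12: ŷ = 14 + 3.7·12 = 58.4; r = 55.9 − 58.4 = -2.5
x=14: ŷ = 14 + 3.7·14 = 65.8; r = 65.3 − 65.8 = -0.5
x=16: ŷ = 14 + 3.7·16 = 73.2; r = 72.7 − 73.2 = -0.5
x=18: ŷ = 14 + 3.7·18 = 80.6; r = 80.1 − 80.6 = -0.5
x=20: ŷ = 14 + 3.7·20 = 88; r = 86 − 88 = -2
x=22: ŷ = 14 + 3.7·22 = 95.4; r = 96.4 − 95.4 = 1
x=24: ŷ = 14 + 3.7·24 = 102.8; r = 104.8 − 102.8 = 2
Signs: + − − − − − + +
Runs: +×1, −×5, +×2 → 3

3 runs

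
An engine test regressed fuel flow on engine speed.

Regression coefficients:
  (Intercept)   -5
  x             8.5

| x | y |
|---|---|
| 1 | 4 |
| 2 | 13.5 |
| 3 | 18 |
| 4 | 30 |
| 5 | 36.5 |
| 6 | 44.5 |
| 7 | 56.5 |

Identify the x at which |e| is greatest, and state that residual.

x=1: ŷ = -5 + 8.5·1 = 3.5; e = 4 − 3.5 = 0.5
x=2: ŷ = -5 + 8.5·2 = 12; e = 13.5 − 12 = 1.5
x=3: ŷ = -5 + 8.5·3 = 20.5; e = 18 − 20.5 = -2.5
x=4: ŷ = -5 + 8.5·4 = 29; e = 30 − 29 = 1
x=5: ŷ = -5 + 8.5·5 = 37.5; e = 36.5 − 37.5 = -1
x=6: ŷ = -5 + 8.5·6 = 46; e = 44.5 − 46 = -1.5
x=7: ŷ = -5 + 8.5·7 = 54.5; e = 56.5 − 54.5 = 2
Largest |e| is 2.5 at x = 3, residual -2.5.

x = 3, e = -2.5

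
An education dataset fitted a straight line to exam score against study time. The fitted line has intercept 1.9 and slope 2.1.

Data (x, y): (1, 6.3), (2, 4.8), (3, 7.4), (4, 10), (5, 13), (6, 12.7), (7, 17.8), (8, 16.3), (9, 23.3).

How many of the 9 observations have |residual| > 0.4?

x=1: ŷ = 1.9 + 2.1·1 = 4; e = 6.3 − 4 = 2.3
x=2: ŷ = 1.9 + 2.1·2 = 6.1; e = 4.8 − 6.1 = -1.3
x=3: ŷ = 1.9 + 2.1·3 = 8.2; e = 7.4 − 8.2 = -0.8
x=4: ŷ = 1.9 + 2.1·4 = 10.3; e = 10 − 10.3 = -0.3
x=5: ŷ = 1.9 + 2.1·5 = 12.4; e = 13 − 12.4 = 0.6
x=6: ŷ = 1.9 + 2.1·6 = 14.5; e = 12.7 − 14.5 = -1.8
x=7: ŷ = 1.9 + 2.1·7 = 16.6; e = 17.8 − 16.6 = 1.2
x=8: ŷ = 1.9 + 2.1·8 = 18.7; e = 16.3 − 18.7 = -2.4
x=9: ŷ = 1.9 + 2.1·9 = 20.8; e = 23.3 − 20.8 = 2.5
|e| > 0.4: x=1 (|e|=2.3), x=2 (|e|=1.3), x=3 (|e|=0.8), x=5 (|e|=0.6), x=6 (|e|=1.8), x=7 (|e|=1.2), x=8 (|e|=2.4), x=9 (|e|=2.5) → 8

8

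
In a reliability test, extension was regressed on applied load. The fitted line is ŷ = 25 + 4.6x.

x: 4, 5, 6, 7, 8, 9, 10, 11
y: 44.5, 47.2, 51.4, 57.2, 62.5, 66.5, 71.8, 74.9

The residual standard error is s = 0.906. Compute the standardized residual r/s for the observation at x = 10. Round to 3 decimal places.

ŷ = 25 + 4.6·10 = 71
r = 71.8 − 71 = 0.8
r/s = 0.8 / 0.906 = 0.883

0.883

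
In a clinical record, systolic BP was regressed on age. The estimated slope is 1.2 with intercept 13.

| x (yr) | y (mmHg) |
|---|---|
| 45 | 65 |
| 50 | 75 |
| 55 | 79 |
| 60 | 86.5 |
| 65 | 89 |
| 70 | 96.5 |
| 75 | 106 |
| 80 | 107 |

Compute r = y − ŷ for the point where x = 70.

r = -0.5

ŷ = 13 + 1.2·70 = 97
r = 96.5 − 97 = -0.5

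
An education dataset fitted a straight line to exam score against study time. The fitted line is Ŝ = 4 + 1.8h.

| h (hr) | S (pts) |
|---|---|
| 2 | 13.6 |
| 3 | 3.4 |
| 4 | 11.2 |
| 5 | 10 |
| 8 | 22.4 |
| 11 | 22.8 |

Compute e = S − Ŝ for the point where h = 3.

Ŝ = 4 + 1.8·3 = 9.4
e = 3.4 − 9.4 = -6

e = -6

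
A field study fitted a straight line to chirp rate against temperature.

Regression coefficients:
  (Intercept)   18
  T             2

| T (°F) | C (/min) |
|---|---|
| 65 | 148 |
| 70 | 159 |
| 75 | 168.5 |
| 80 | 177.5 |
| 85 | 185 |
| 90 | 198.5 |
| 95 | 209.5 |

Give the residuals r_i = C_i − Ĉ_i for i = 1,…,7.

0, 1, 0.5, -0.5, -3, 0.5, 1.5

T=65: Ĉ = 18 + 2·65 = 148; r = 148 − 148 = 0
T=70: Ĉ = 18 + 2·70 = 158; r = 159 − 158 = 1
T=75: Ĉ = 18 + 2·75 = 168; r = 168.5 − 168 = 0.5
T=80: Ĉ = 18 + 2·80 = 178; r = 177.5 − 178 = -0.5
T=85: Ĉ = 18 + 2·85 = 188; r = 185 − 188 = -3
T=90: Ĉ = 18 + 2·90 = 198; r = 198.5 − 198 = 0.5
T=95: Ĉ = 18 + 2·95 = 208; r = 209.5 − 208 = 1.5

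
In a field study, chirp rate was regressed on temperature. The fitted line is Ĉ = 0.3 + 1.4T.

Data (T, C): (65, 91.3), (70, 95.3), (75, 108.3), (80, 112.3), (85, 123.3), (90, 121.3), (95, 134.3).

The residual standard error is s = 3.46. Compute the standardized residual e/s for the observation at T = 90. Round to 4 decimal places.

Ĉ = 0.3 + 1.4·90 = 126.3
e = 121.3 − 126.3 = -5
e/s = -5 / 3.46 = -1.4451

-1.4451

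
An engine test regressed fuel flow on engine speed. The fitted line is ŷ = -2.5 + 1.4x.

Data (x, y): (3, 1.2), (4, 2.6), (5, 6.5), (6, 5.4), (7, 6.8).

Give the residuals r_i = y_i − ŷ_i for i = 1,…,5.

x=3: ŷ = -2.5 + 1.4·3 = 1.7; r = 1.2 − 1.7 = -0.5
x=4: ŷ = -2.5 + 1.4·4 = 3.1; r = 2.6 − 3.1 = -0.5
x=5: ŷ = -2.5 + 1.4·5 = 4.5; r = 6.5 − 4.5 = 2
x=6: ŷ = -2.5 + 1.4·6 = 5.9; r = 5.4 − 5.9 = -0.5
x=7: ŷ = -2.5 + 1.4·7 = 7.3; r = 6.8 − 7.3 = -0.5

-0.5, -0.5, 2, -0.5, -0.5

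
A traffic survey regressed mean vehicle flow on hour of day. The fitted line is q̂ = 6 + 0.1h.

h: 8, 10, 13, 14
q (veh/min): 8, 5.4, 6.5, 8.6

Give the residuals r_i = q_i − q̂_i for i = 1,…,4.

h=8: q̂ = 6 + 0.1·8 = 6.8; r = 8 − 6.8 = 1.2
h=10: q̂ = 6 + 0.1·10 = 7; r = 5.4 − 7 = -1.6
h=13: q̂ = 6 + 0.1·13 = 7.3; r = 6.5 − 7.3 = -0.8
h=14: q̂ = 6 + 0.1·14 = 7.4; r = 8.6 − 7.4 = 1.2

1.2, -1.6, -0.8, 1.2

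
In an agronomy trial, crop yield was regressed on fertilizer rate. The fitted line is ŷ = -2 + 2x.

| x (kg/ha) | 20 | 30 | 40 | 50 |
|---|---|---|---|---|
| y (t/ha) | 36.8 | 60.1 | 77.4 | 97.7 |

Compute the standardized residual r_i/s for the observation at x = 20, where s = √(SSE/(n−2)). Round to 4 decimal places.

x=20: ŷ = -2 + 2·20 = 38; r = 36.8 − 38 = -1.2
x=30: ŷ = -2 + 2·30 = 58; r = 60.1 − 58 = 2.1
x=40: ŷ = -2 + 2·40 = 78; r = 77.4 − 78 = -0.6
x=50: ŷ = -2 + 2·50 = 98; r = 97.7 − 98 = -0.3
SSE = 1.44 + 4.41 + 0.36 + 0.09 = 6.3
s = √(6.3/2) = 1.77482
r/s = -1.2 / 1.77482 = -0.6761

-0.6761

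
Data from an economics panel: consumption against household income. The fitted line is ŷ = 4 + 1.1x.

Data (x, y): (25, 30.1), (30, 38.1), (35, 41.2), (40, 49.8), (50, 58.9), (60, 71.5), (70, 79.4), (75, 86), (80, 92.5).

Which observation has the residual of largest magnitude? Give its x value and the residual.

x=25: ŷ = 4 + 1.1·25 = 31.5; r = 30.1 − 31.5 = -1.4
x=30: ŷ = 4 + 1.1·30 = 37; r = 38.1 − 37 = 1.1
x=35: ŷ = 4 + 1.1·35 = 42.5; r = 41.2 − 42.5 = -1.3
x=40: ŷ = 4 + 1.1·40 = 48; r = 49.8 − 48 = 1.8
x=50: ŷ = 4 + 1.1·50 = 59; r = 58.9 − 59 = -0.1
x=60: ŷ = 4 + 1.1·60 = 70; r = 71.5 − 70 = 1.5
x=70: ŷ = 4 + 1.1·70 = 81; r = 79.4 − 81 = -1.6
x=75: ŷ = 4 + 1.1·75 = 86.5; r = 86 − 86.5 = -0.5
x=80: ŷ = 4 + 1.1·80 = 92; r = 92.5 − 92 = 0.5
Largest |r| is 1.8 at x = 40, residual 1.8.

x = 40, r = 1.8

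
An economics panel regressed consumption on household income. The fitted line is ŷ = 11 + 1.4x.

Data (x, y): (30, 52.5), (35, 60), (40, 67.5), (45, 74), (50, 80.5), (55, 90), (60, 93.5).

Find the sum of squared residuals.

SSE = 7

x=30: ŷ = 11 + 1.4·30 = 53; e = 52.5 − 53 = -0.5
x=35: ŷ = 11 + 1.4·35 = 60; e = 60 − 60 = 0
x=40: ŷ = 11 + 1.4·40 = 67; e = 67.5 − 67 = 0.5
x=45: ŷ = 11 + 1.4·45 = 74; e = 74 − 74 = 0
x=50: ŷ = 11 + 1.4·50 = 81; e = 80.5 − 81 = -0.5
x=55: ŷ = 11 + 1.4·55 = 88; e = 90 − 88 = 2
x=60: ŷ = 11 + 1.4·60 = 95; e = 93.5 − 95 = -1.5
SSE = 0.25 + 0 + 0.25 + 0 + 0.25 + 4 + 2.25 = 7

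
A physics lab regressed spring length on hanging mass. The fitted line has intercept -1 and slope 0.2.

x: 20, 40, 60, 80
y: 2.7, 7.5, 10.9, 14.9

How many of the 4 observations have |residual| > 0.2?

2

x=20: ŷ = -1 + 0.2·20 = 3; e = 2.7 − 3 = -0.3
x=40: ŷ = -1 + 0.2·40 = 7; e = 7.5 − 7 = 0.5
x=60: ŷ = -1 + 0.2·60 = 11; e = 10.9 − 11 = -0.1
x=80: ŷ = -1 + 0.2·80 = 15; e = 14.9 − 15 = -0.1
|e| > 0.2: x=20 (|e|=0.3), x=40 (|e|=0.5) → 2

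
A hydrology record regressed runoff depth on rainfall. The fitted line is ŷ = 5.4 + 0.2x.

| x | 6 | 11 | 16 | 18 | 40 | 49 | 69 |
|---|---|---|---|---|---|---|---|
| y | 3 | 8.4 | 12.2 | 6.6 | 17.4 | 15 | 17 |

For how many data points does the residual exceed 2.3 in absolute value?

4

x=6: ŷ = 5.4 + 0.2·6 = 6.6; e = 3 − 6.6 = -3.6
x=11: ŷ = 5.4 + 0.2·11 = 7.6; e = 8.4 − 7.6 = 0.8
x=16: ŷ = 5.4 + 0.2·16 = 8.6; e = 12.2 − 8.6 = 3.6
x=18: ŷ = 5.4 + 0.2·18 = 9; e = 6.6 − 9 = -2.4
x=40: ŷ = 5.4 + 0.2·40 = 13.4; e = 17.4 − 13.4 = 4
x=49: ŷ = 5.4 + 0.2·49 = 15.2; e = 15 − 15.2 = -0.2
x=69: ŷ = 5.4 + 0.2·69 = 19.2; e = 17 − 19.2 = -2.2
|e| > 2.3: x=6 (|e|=3.6), x=16 (|e|=3.6), x=18 (|e|=2.4), x=40 (|e|=4) → 4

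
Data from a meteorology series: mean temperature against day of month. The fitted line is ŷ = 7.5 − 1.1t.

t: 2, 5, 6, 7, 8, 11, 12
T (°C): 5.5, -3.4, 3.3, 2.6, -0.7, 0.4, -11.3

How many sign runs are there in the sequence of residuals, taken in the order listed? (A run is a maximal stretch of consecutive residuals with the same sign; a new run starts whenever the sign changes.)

4 runs

t=2: ŷ = 7.5 − 1.1·2 = 5.3; e = 5.5 − 5.3 = 0.2
t=5: ŷ = 7.5 − 1.1·5 = 2; e = -3.4 − 2 = -5.4
t=6: ŷ = 7.5 − 1.1·6 = 0.9; e = 3.3 − 0.9 = 2.4
t=7: ŷ = 7.5 − 1.1·7 = -0.2; e = 2.6 − (-0.2) = 2.8
t=8: ŷ = 7.5 − 1.1·8 = -1.3; e = -0.7 − (-1.3) = 0.6
t=11: ŷ = 7.5 − 1.1·11 = -4.6; e = 0.4 − (-4.6) = 5
t=12: ŷ = 7.5 − 1.1·12 = -5.7; e = -11.3 − (-5.7) = -5.6
Signs: + − + + + + −
Runs: +×1, −×1, +×4, −×1 → 4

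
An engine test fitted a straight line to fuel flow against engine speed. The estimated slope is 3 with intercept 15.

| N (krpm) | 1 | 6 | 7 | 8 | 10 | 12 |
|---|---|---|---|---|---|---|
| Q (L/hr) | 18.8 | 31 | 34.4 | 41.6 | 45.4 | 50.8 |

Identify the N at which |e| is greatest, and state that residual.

N=1: ŷ = 15 + 3·1 = 18; e = 18.8 − 18 = 0.8
N=6: ŷ = 15 + 3·6 = 33; e = 31 − 33 = -2
N=7: ŷ = 15 + 3·7 = 36; e = 34.4 − 36 = -1.6
N=8: ŷ = 15 + 3·8 = 39; e = 41.6 − 39 = 2.6
N=10: ŷ = 15 + 3·10 = 45; e = 45.4 − 45 = 0.4
N=12: ŷ = 15 + 3·12 = 51; e = 50.8 − 51 = -0.2
Largest |e| is 2.6 at N = 8, residual 2.6.

N = 8, e = 2.6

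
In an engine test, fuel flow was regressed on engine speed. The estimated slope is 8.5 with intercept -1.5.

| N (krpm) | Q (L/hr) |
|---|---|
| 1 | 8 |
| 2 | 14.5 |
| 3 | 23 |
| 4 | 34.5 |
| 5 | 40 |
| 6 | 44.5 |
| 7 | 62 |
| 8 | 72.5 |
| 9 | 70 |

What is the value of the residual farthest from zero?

r = 6

N=1: Q̂ = -1.5 + 8.5·1 = 7; r = 8 − 7 = 1
N=2: Q̂ = -1.5 + 8.5·2 = 15.5; r = 14.5 − 15.5 = -1
N=3: Q̂ = -1.5 + 8.5·3 = 24; r = 23 − 24 = -1
N=4: Q̂ = -1.5 + 8.5·4 = 32.5; r = 34.5 − 32.5 = 2
N=5: Q̂ = -1.5 + 8.5·5 = 41; r = 40 − 41 = -1
N=6: Q̂ = -1.5 + 8.5·6 = 49.5; r = 44.5 − 49.5 = -5
N=7: Q̂ = -1.5 + 8.5·7 = 58; r = 62 − 58 = 4
N=8: Q̂ = -1.5 + 8.5·8 = 66.5; r = 72.5 − 66.5 = 6
N=9: Q̂ = -1.5 + 8.5·9 = 75; r = 70 − 75 = -5
Largest |r| is 6 at N = 8, residual 6.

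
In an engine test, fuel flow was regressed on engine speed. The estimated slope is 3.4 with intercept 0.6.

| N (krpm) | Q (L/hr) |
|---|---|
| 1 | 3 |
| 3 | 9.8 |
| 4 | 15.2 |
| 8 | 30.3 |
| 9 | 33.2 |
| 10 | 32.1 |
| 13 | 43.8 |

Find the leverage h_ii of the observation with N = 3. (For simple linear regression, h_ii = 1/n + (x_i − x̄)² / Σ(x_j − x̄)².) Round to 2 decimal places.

N̄ = (1 + 3 + 4 + 8 + 9 + 10 + 13)/7 = 6.85714
Σ(N − N̄)² = 34.3061 + 14.8776 + 8.16327 + 1.30612 + 4.59184 + 9.87755 + 37.7347 = 110.857
h = 1/7 + (-3.85714)²/110.857 = 0.142857 + 0.134205 = 0.28

h = 0.28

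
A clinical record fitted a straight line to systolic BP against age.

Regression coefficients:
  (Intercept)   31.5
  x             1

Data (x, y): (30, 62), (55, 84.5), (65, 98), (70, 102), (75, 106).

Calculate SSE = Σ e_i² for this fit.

SSE = 7

x=30: ŷ = 31.5 + 30 = 61.5; e = 62 − 61.5 = 0.5
x=55: ŷ = 31.5 + 55 = 86.5; e = 84.5 − 86.5 = -2
x=65: ŷ = 31.5 + 65 = 96.5; e = 98 − 96.5 = 1.5
x=70: ŷ = 31.5 + 70 = 101.5; e = 102 − 101.5 = 0.5
x=75: ŷ = 31.5 + 75 = 106.5; e = 106 − 106.5 = -0.5
SSE = 0.25 + 4 + 2.25 + 0.25 + 0.25 = 7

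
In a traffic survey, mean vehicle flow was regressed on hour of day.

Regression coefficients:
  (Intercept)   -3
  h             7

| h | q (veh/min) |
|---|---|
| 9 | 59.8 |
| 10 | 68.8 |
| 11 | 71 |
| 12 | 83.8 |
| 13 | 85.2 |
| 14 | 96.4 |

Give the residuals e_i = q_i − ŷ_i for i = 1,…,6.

h=9: ŷ = -3 + 7·9 = 60; e = 59.8 − 60 = -0.2
h=10: ŷ = -3 + 7·10 = 67; e = 68.8 − 67 = 1.8
h=11: ŷ = -3 + 7·11 = 74; e = 71 − 74 = -3
h=12: ŷ = -3 + 7·12 = 81; e = 83.8 − 81 = 2.8
h=13: ŷ = -3 + 7·13 = 88; e = 85.2 − 88 = -2.8
h=14: ŷ = -3 + 7·14 = 95; e = 96.4 − 95 = 1.4

-0.2, 1.8, -3, 2.8, -2.8, 1.4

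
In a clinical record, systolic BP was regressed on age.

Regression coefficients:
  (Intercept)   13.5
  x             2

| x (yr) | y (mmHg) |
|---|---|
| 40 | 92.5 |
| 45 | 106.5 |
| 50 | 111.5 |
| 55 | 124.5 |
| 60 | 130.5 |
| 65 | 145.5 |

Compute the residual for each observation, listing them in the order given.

x=40: ŷ = 13.5 + 2·40 = 93.5; r = 92.5 − 93.5 = -1
x=45: ŷ = 13.5 + 2·45 = 103.5; r = 106.5 − 103.5 = 3
x=50: ŷ = 13.5 + 2·50 = 113.5; r = 111.5 − 113.5 = -2
x=55: ŷ = 13.5 + 2·55 = 123.5; r = 124.5 − 123.5 = 1
x=60: ŷ = 13.5 + 2·60 = 133.5; r = 130.5 − 133.5 = -3
x=65: ŷ = 13.5 + 2·65 = 143.5; r = 145.5 − 143.5 = 2

-1, 3, -2, 1, -3, 2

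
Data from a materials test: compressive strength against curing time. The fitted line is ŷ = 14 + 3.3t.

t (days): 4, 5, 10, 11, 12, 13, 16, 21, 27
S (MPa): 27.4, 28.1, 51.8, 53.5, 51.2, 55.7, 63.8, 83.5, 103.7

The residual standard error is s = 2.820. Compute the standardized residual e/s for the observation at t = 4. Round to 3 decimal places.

0.071

ŷ = 14 + 3.3·4 = 27.2
e = 27.4 − 27.2 = 0.2
e/s = 0.2 / 2.820 = 0.071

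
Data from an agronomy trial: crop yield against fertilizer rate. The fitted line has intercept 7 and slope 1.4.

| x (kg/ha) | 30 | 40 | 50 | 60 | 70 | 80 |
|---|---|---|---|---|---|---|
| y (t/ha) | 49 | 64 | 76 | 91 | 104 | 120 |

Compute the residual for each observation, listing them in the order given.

0, 1, -1, 0, -1, 1

x=30: ŷ = 7 + 1.4·30 = 49; e = 49 − 49 = 0
x=40: ŷ = 7 + 1.4·40 = 63; e = 64 − 63 = 1
x=50: ŷ = 7 + 1.4·50 = 77; e = 76 − 77 = -1
x=60: ŷ = 7 + 1.4·60 = 91; e = 91 − 91 = 0
x=70: ŷ = 7 + 1.4·70 = 105; e = 104 − 105 = -1
x=80: ŷ = 7 + 1.4·80 = 119; e = 120 − 119 = 1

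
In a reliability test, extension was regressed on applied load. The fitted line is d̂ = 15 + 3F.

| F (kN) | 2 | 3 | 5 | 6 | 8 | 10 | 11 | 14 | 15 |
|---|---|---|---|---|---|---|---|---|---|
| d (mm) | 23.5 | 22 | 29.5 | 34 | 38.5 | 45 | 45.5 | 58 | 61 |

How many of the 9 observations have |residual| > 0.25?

8

F=2: d̂ = 15 + 3·2 = 21; e = 23.5 − 21 = 2.5
F=3: d̂ = 15 + 3·3 = 24; e = 22 − 24 = -2
F=5: d̂ = 15 + 3·5 = 30; e = 29.5 − 30 = -0.5
F=6: d̂ = 15 + 3·6 = 33; e = 34 − 33 = 1
F=8: d̂ = 15 + 3·8 = 39; e = 38.5 − 39 = -0.5
F=10: d̂ = 15 + 3·10 = 45; e = 45 − 45 = 0
F=11: d̂ = 15 + 3·11 = 48; e = 45.5 − 48 = -2.5
F=14: d̂ = 15 + 3·14 = 57; e = 58 − 57 = 1
F=15: d̂ = 15 + 3·15 = 60; e = 61 − 60 = 1
|e| > 0.25: F=2 (|e|=2.5), F=3 (|e|=2), F=5 (|e|=0.5), F=6 (|e|=1), F=8 (|e|=0.5), F=11 (|e|=2.5), F=14 (|e|=1), F=15 (|e|=1) → 8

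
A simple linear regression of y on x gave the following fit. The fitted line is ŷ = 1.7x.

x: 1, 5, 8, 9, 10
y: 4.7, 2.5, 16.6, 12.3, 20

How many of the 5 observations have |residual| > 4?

1

x=1: ŷ = 1.7·1 = 1.7; r = 4.7 − 1.7 = 3
x=5: ŷ = 1.7·5 = 8.5; r = 2.5 − 8.5 = -6
x=8: ŷ = 1.7·8 = 13.6; r = 16.6 − 13.6 = 3
x=9: ŷ = 1.7·9 = 15.3; r = 12.3 − 15.3 = -3
x=10: ŷ = 1.7·10 = 17; r = 20 − 17 = 3
|r| > 4: x=5 (|r|=6) → 1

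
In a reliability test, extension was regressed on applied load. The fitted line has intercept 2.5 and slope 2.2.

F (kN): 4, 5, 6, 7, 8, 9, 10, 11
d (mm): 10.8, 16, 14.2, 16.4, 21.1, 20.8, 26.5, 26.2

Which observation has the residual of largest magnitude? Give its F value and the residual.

F=4: ŷ = 2.5 + 2.2·4 = 11.3; r = 10.8 − 11.3 = -0.5
F=5: ŷ = 2.5 + 2.2·5 = 13.5; r = 16 − 13.5 = 2.5
F=6: ŷ = 2.5 + 2.2·6 = 15.7; r = 14.2 − 15.7 = -1.5
F=7: ŷ = 2.5 + 2.2·7 = 17.9; r = 16.4 − 17.9 = -1.5
F=8: ŷ = 2.5 + 2.2·8 = 20.1; r = 21.1 − 20.1 = 1
F=9: ŷ = 2.5 + 2.2·9 = 22.3; r = 20.8 − 22.3 = -1.5
F=10: ŷ = 2.5 + 2.2·10 = 24.5; r = 26.5 − 24.5 = 2
F=11: ŷ = 2.5 + 2.2·11 = 26.7; r = 26.2 − 26.7 = -0.5
Largest |r| is 2.5 at F = 5, residual 2.5.

F = 5, r = 2.5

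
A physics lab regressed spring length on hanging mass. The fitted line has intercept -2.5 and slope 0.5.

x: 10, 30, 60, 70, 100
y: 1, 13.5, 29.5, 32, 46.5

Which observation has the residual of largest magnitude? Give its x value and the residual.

x = 60, r = 2

x=10: ŷ = -2.5 + 0.5·10 = 2.5; r = 1 − 2.5 = -1.5
x=30: ŷ = -2.5 + 0.5·30 = 12.5; r = 13.5 − 12.5 = 1
x=60: ŷ = -2.5 + 0.5·60 = 27.5; r = 29.5 − 27.5 = 2
x=70: ŷ = -2.5 + 0.5·70 = 32.5; r = 32 − 32.5 = -0.5
x=100: ŷ = -2.5 + 0.5·100 = 47.5; r = 46.5 − 47.5 = -1
Largest |r| is 2 at x = 60, residual 2.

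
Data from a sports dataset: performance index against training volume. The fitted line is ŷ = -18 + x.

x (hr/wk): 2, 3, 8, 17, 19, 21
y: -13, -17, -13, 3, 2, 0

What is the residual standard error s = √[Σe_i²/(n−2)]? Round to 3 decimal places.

s = 3.464

x=2: ŷ = -18 + 2 = -16; e = -13 − (-16) = 3
x=3: ŷ = -18 + 3 = -15; e = -17 − (-15) = -2
x=8: ŷ = -18 + 8 = -10; e = -13 − (-10) = -3
x=17: ŷ = -18 + 17 = -1; e = 3 − (-1) = 4
x=19: ŷ = -18 + 19 = 1; e = 2 − 1 = 1
x=21: ŷ = -18 + 21 = 3; e = 0 − 3 = -3
SSE = 9 + 4 + 9 + 16 + 1 + 9 = 48
s = √(48/4) = √12 ≈ 3.464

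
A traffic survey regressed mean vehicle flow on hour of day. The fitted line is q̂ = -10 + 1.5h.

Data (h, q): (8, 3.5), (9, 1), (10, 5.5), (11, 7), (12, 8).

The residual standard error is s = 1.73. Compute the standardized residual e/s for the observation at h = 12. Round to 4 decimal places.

0.0000

q̂ = -10 + 1.5·12 = 8
e = 8 − 8 = 0
e/s = 0 / 1.73 = 0.0000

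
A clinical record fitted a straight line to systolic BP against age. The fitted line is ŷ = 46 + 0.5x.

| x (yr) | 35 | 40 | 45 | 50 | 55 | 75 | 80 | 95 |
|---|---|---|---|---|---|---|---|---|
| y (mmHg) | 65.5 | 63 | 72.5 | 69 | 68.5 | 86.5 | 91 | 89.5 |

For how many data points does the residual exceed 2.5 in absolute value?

x=35: ŷ = 46 + 0.5·35 = 63.5; e = 65.5 − 63.5 = 2
x=40: ŷ = 46 + 0.5·40 = 66; e = 63 − 66 = -3
x=45: ŷ = 46 + 0.5·45 = 68.5; e = 72.5 − 68.5 = 4
x=50: ŷ = 46 + 0.5·50 = 71; e = 69 − 71 = -2
x=55: ŷ = 46 + 0.5·55 = 73.5; e = 68.5 − 73.5 = -5
x=75: ŷ = 46 + 0.5·75 = 83.5; e = 86.5 − 83.5 = 3
x=80: ŷ = 46 + 0.5·80 = 86; e = 91 − 86 = 5
x=95: ŷ = 46 + 0.5·95 = 93.5; e = 89.5 − 93.5 = -4
|e| > 2.5: x=40 (|e|=3), x=45 (|e|=4), x=55 (|e|=5), x=75 (|e|=3), x=80 (|e|=5), x=95 (|e|=4) → 6

6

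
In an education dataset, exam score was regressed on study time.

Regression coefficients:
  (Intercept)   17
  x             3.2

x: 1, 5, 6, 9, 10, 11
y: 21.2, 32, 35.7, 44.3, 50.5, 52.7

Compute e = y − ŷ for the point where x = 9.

e = -1.5

ŷ = 17 + 3.2·9 = 45.8
e = 44.3 − 45.8 = -1.5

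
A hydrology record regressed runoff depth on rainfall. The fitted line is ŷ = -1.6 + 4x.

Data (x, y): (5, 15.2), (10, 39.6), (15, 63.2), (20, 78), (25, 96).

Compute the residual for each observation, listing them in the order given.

x=5: ŷ = -1.6 + 4·5 = 18.4; e = 15.2 − 18.4 = -3.2
x=10: ŷ = -1.6 + 4·10 = 38.4; e = 39.6 − 38.4 = 1.2
x=15: ŷ = -1.6 + 4·15 = 58.4; e = 63.2 − 58.4 = 4.8
x=20: ŷ = -1.6 + 4·20 = 78.4; e = 78 − 78.4 = -0.4
x=25: ŷ = -1.6 + 4·25 = 98.4; e = 96 − 98.4 = -2.4

-3.2, 1.2, 4.8, -0.4, -2.4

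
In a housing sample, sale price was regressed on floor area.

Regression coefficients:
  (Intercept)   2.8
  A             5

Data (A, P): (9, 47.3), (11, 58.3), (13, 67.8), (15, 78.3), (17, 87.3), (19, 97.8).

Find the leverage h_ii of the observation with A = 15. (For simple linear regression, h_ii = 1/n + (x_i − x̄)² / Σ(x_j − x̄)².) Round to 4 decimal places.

Ā = (9 + 11 + 13 + 15 + 17 + 19)/6 = 14
Σ(A − Ā)² = 25 + 9 + 1 + 1 + 9 + 25 = 70
h = 1/6 + (1)²/70 = 0.166667 + 0.0142857 = 0.1810

h = 0.1810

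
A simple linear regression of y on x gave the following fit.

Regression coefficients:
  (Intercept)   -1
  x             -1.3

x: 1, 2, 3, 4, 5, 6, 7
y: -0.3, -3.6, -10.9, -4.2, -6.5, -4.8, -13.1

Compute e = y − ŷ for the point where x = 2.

ŷ = -1 − 1.3·2 = -3.6
e = -3.6 − (-3.6) = 0

e = 0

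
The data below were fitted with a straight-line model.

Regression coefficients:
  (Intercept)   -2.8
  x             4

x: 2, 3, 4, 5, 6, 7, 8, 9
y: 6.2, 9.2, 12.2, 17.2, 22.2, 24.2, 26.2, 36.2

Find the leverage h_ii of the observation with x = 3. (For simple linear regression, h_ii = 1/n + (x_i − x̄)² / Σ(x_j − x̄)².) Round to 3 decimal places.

x̄ = (2 + 3 + 4 + 5 + 6 + 7 + 8 + 9)/8 = 5.5
Σ(x − x̄)² = 12.25 + 6.25 + 2.25 + 0.25 + 0.25 + 2.25 + 6.25 + 12.25 = 42
h = 1/8 + (-2.5)²/42 = 0.125 + 0.14881 = 0.274

h = 0.274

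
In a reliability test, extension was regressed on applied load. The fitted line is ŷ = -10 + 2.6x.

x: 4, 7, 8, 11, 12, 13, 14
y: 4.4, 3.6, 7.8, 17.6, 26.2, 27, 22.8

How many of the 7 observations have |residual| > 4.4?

2

x=4: ŷ = -10 + 2.6·4 = 0.4; r = 4.4 − 0.4 = 4
x=7: ŷ = -10 + 2.6·7 = 8.2; r = 3.6 − 8.2 = -4.6
x=8: ŷ = -10 + 2.6·8 = 10.8; r = 7.8 − 10.8 = -3
x=11: ŷ = -10 + 2.6·11 = 18.6; r = 17.6 − 18.6 = -1
x=12: ŷ = -10 + 2.6·12 = 21.2; r = 26.2 − 21.2 = 5
x=13: ŷ = -10 + 2.6·13 = 23.8; r = 27 − 23.8 = 3.2
x=14: ŷ = -10 + 2.6·14 = 26.4; r = 22.8 − 26.4 = -3.6
|r| > 4.4: x=7 (|r|=4.6), x=12 (|r|=5) → 2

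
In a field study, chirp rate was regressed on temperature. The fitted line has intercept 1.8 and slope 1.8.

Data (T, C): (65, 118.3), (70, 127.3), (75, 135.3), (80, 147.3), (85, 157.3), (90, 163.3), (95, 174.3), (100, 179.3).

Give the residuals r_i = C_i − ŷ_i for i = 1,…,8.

-0.5, -0.5, -1.5, 1.5, 2.5, -0.5, 1.5, -2.5

T=65: ŷ = 1.8 + 1.8·65 = 118.8; r = 118.3 − 118.8 = -0.5
T=70: ŷ = 1.8 + 1.8·70 = 127.8; r = 127.3 − 127.8 = -0.5
T=75: ŷ = 1.8 + 1.8·75 = 136.8; r = 135.3 − 136.8 = -1.5
T=80: ŷ = 1.8 + 1.8·80 = 145.8; r = 147.3 − 145.8 = 1.5
T=85: ŷ = 1.8 + 1.8·85 = 154.8; r = 157.3 − 154.8 = 2.5
T=90: ŷ = 1.8 + 1.8·90 = 163.8; r = 163.3 − 163.8 = -0.5
T=95: ŷ = 1.8 + 1.8·95 = 172.8; r = 174.3 − 172.8 = 1.5
T=100: ŷ = 1.8 + 1.8·100 = 181.8; r = 179.3 − 181.8 = -2.5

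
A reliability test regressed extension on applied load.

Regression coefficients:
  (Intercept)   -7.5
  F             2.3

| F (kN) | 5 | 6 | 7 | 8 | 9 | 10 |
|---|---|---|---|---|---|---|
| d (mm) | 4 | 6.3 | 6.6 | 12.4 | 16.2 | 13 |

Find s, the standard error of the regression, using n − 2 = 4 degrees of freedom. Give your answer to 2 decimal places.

s = 2.32

F=5: d̂ = -7.5 + 2.3·5 = 4; e = 4 − 4 = 0
F=6: d̂ = -7.5 + 2.3·6 = 6.3; e = 6.3 − 6.3 = 0
F=7: d̂ = -7.5 + 2.3·7 = 8.6; e = 6.6 − 8.6 = -2
F=8: d̂ = -7.5 + 2.3·8 = 10.9; e = 12.4 − 10.9 = 1.5
F=9: d̂ = -7.5 + 2.3·9 = 13.2; e = 16.2 − 13.2 = 3
F=10: d̂ = -7.5 + 2.3·10 = 15.5; e = 13 − 15.5 = -2.5
SSE = 0 + 0 + 4 + 2.25 + 9 + 6.25 = 21.5
s = √(21.5/4) = √5.375 ≈ 2.32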